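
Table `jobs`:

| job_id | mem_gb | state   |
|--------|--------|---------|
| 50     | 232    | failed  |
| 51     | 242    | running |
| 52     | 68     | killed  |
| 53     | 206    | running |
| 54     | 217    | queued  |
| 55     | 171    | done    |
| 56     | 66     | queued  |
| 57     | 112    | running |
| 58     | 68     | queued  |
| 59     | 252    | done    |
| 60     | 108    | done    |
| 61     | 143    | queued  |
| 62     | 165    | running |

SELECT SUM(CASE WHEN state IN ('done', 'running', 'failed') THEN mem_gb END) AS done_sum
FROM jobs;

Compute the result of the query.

1488

job_id=50: ✓ → 232
job_id=51: ✓ → 242
job_id=52: ✗
job_id=53: ✓ → 206
job_id=54: ✗
job_id=55: ✓ → 171
job_id=56: ✗
job_id=57: ✓ → 112
job_id=58: ✗
job_id=59: ✓ → 252
job_id=60: ✓ → 108
job_id=61: ✗
job_id=62: ✓ → 165
done_sum = 232 + 242 + 206 + 171 + 112 + 252 + 108 + 165 = 1488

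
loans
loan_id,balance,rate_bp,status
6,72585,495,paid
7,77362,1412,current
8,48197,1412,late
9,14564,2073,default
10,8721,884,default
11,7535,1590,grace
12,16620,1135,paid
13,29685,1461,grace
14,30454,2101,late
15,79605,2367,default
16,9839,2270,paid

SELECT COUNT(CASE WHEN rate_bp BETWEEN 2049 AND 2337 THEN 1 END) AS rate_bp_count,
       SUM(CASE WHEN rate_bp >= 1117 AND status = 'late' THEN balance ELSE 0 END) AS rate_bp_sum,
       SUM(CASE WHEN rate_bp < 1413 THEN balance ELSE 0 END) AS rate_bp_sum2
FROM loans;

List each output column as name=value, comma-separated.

rate_bp_count=3, rate_bp_sum=78651, rate_bp_sum2=223485

[rate_bp_count: rate_bp BETWEEN 2049 AND 2337]
loan_id=6: ✗
loan_id=7: ✗
loan_id=8: ✗
loan_id=9: ✓ → 1
loan_id=10: ✗
loan_id=11: ✗
loan_id=12: ✗
loan_id=13: ✗
loan_id=14: ✓ → 1
loan_id=15: ✗
loan_id=16: ✓ → 1
rate_bp_count = COUNT(1, 1, 1) = 3
—
[rate_bp_sum: rate_bp >= 1117 AND status = 'late']
loan_id=6: ✗
loan_id=7: ✗
loan_id=8: ✓ → 48197
loan_id=9: ✗
loan_id=10: ✗
loan_id=11: ✗
loan_id=12: ✗
loan_id=13: ✗
loan_id=14: ✓ → 30454
loan_id=15: ✗
loan_id=16: ✗
rate_bp_sum = 48197 + 30454 = 78651
—
[rate_bp_sum2: rate_bp < 1413]
loan_id=6: ✓ → 72585
loan_id=7: ✓ → 77362
loan_id=8: ✓ → 48197
loan_id=9: ✗
loan_id=10: ✓ → 8721
loan_id=11: ✗
loan_id=12: ✓ → 16620
loan_id=13: ✗
loan_id=14: ✗
loan_id=15: ✗
loan_id=16: ✗
rate_bp_sum2 = 72585 + 77362 + 48197 + 8721 + 16620 = 223485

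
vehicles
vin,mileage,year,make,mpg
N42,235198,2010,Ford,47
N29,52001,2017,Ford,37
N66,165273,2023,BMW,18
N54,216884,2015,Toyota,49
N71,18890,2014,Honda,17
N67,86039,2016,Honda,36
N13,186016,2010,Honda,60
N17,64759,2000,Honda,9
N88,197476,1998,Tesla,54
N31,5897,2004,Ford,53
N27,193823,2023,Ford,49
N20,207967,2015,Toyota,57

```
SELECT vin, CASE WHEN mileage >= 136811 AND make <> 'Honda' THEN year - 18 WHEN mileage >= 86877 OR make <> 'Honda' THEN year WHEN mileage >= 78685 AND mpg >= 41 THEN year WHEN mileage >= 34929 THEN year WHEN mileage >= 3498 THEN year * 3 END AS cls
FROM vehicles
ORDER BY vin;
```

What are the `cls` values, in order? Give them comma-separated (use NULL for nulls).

2010, 2000, 1997, 2005, 2017, 2004, 1992, 1997, 2005, 2016, 6042, 1980

vin=N13: mileage >= 86877 OR make <> 'Honda' → 2010
vin=N17: mileage >= 34929 → 2000
vin=N20: mileage >= 136811 AND make <> 'Honda' → 1997
vin=N27: mileage >= 136811 AND make <> 'Honda' → 2005
vin=N29: mileage >= 86877 OR make <> 'Honda' → 2017
vin=N31: mileage >= 86877 OR make <> 'Honda' → 2004
vin=N42: mileage >= 136811 AND make <> 'Honda' → 1992
vin=N54: mileage >= 136811 AND make <> 'Honda' → 1997
vin=N66: mileage >= 136811 AND make <> 'Honda' → 2005
vin=N67: mileage >= 34929 → 2016
vin=N71: mileage >= 3498 → 6042
vin=N88: mileage >= 136811 AND make <> 'Honda' → 1980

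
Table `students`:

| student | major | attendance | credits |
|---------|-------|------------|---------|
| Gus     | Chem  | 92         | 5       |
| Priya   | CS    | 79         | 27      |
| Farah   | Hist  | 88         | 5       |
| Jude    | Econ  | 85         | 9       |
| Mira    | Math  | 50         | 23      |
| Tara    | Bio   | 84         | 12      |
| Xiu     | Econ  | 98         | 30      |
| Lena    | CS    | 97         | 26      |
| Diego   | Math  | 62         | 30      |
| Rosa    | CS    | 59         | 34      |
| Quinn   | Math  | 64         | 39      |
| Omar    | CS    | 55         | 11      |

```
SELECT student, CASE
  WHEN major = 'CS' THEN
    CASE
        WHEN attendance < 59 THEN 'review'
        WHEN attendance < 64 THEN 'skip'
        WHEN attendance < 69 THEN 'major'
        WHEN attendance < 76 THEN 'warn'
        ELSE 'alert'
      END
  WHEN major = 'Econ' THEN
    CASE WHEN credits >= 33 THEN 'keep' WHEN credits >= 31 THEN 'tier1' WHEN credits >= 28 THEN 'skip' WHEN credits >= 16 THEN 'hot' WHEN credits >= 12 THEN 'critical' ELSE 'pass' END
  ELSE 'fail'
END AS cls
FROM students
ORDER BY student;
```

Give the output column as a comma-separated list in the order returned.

student=Diego: major='Math' → outer ELSE → fail
student=Farah: major='Hist' → outer ELSE → fail
student=Gus: major='Chem' → outer ELSE → fail
student=Jude: major='Econ' → inner[ELSE] → pass
student=Lena: major='CS' → inner[ELSE] → alert
student=Mira: major='Math' → outer ELSE → fail
student=Omar: major='CS' → inner[attendance < 59] → review
student=Priya: major='CS' → inner[ELSE] → alert
student=Quinn: major='Math' → outer ELSE → fail
student=Rosa: major='CS' → inner[attendance < 64] → skip
student=Tara: major='Bio' → outer ELSE → fail
student=Xiu: major='Econ' → inner[credits >= 28] → skip

fail, fail, fail, pass, alert, fail, review, alert, fail, skip, fail, skip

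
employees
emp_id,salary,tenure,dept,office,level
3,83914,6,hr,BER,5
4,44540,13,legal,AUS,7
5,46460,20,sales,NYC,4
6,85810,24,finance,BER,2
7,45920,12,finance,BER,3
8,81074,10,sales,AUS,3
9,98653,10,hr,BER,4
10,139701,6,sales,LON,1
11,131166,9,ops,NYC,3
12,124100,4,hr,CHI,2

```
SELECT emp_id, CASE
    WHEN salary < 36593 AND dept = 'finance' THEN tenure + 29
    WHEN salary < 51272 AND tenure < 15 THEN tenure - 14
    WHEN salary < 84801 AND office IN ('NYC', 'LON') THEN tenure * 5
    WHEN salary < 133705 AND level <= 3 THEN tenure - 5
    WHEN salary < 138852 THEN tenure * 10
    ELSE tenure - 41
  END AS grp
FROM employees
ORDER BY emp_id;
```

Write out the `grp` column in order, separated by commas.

60, -1, 100, 19, -2, 5, 100, -35, 4, -1

emp_id=3: salary < 138852 → 60
emp_id=4: salary < 51272 AND tenure < 15 → -1
emp_id=5: salary < 84801 AND office IN ('NYC', 'LON') → 100
emp_id=6: salary < 133705 AND level <= 3 → 19
emp_id=7: salary < 51272 AND tenure < 15 → -2
emp_id=8: salary < 133705 AND level <= 3 → 5
emp_id=9: salary < 138852 → 100
emp_id=10: ELSE → -35
emp_id=11: salary < 133705 AND level <= 3 → 4
emp_id=12: salary < 133705 AND level <= 3 → -1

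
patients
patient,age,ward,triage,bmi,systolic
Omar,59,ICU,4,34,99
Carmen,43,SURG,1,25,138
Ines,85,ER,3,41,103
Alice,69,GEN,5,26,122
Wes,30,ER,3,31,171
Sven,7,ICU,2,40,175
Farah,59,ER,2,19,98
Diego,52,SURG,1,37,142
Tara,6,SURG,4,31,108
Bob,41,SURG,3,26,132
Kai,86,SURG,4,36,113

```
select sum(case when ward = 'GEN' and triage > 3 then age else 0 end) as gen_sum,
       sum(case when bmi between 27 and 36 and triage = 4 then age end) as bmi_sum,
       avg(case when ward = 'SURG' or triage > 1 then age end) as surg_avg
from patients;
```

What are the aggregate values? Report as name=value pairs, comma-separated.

gen_sum=69, bmi_sum=151, surg_avg=48.8181818182

[gen_sum: ward = 'GEN' and triage > 3]
patient=Omar: ✗
patient=Carmen: ✗
patient=Ines: ✗
patient=Alice: ✓ → 69
patient=Wes: ✗
patient=Sven: ✗
patient=Farah: ✗
patient=Diego: ✗
patient=Tara: ✗
patient=Bob: ✗
patient=Kai: ✗
gen_sum = 69
—
[bmi_sum: bmi between 27 and 36 and triage = 4]
patient=Omar: ✓ → 59
patient=Carmen: ✗
patient=Ines: ✗
patient=Alice: ✗
patient=Wes: ✗
patient=Sven: ✗
patient=Farah: ✗
patient=Diego: ✗
patient=Tara: ✓ → 6
patient=Bob: ✗
patient=Kai: ✓ → 86
bmi_sum = 59 + 6 + 86 = 151
—
[surg_avg: ward = 'SURG' or triage > 1]
patient=Omar: ✓ → 59
patient=Carmen: ✓ → 43
patient=Ines: ✓ → 85
patient=Alice: ✓ → 69
patient=Wes: ✓ → 30
patient=Sven: ✓ → 7
patient=Farah: ✓ → 59
patient=Diego: ✓ → 52
patient=Tara: ✓ → 6
patient=Bob: ✓ → 41
patient=Kai: ✓ → 86
surg_avg = (59 + 43 + 85 + 69 + 30 + 7 + 59 + 52 + 6 + 41 + 86) / 11 = 48.8181818182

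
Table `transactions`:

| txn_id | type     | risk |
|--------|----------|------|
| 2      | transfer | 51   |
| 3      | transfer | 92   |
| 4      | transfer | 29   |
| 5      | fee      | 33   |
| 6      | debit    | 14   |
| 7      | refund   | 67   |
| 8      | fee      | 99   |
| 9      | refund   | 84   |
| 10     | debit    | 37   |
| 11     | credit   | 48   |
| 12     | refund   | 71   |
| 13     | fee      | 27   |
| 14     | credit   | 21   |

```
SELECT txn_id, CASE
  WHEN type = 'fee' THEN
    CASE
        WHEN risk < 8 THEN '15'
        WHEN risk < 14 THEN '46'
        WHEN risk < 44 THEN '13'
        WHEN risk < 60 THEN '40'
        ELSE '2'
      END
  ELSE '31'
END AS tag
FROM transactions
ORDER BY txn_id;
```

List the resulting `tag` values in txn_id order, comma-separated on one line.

31, 31, 31, 13, 31, 31, 2, 31, 31, 31, 31, 13, 31

txn_id=2: type='transfer' → outer ELSE → 31
txn_id=3: type='transfer' → outer ELSE → 31
txn_id=4: type='transfer' → outer ELSE → 31
txn_id=5: type='fee' → inner[risk < 44] → 13
txn_id=6: type='debit' → outer ELSE → 31
txn_id=7: type='refund' → outer ELSE → 31
txn_id=8: type='fee' → inner[ELSE] → 2
txn_id=9: type='refund' → outer ELSE → 31
txn_id=10: type='debit' → outer ELSE → 31
txn_id=11: type='credit' → outer ELSE → 31
txn_id=12: type='refund' → outer ELSE → 31
txn_id=13: type='fee' → inner[risk < 44] → 13
txn_id=14: type='credit' → outer ELSE → 31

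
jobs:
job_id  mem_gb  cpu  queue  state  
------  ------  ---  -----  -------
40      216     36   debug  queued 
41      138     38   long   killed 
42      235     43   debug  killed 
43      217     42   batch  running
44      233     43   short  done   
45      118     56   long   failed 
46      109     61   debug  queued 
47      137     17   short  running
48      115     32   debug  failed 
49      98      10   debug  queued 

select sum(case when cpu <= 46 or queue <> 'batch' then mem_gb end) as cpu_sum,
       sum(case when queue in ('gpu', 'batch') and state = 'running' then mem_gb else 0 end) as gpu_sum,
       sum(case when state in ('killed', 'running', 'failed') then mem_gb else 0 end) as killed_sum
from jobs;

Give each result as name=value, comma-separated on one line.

cpu_sum=1616, gpu_sum=217, killed_sum=960

[cpu_sum: cpu <= 46 or queue <> 'batch']
job_id=40: ✓ → 216
job_id=41: ✓ → 138
job_id=42: ✓ → 235
job_id=43: ✓ → 217
job_id=44: ✓ → 233
job_id=45: ✓ → 118
job_id=46: ✓ → 109
job_id=47: ✓ → 137
job_id=48: ✓ → 115
job_id=49: ✓ → 98
cpu_sum = 216 + 138 + 235 + 217 + 233 + 118 + 109 + 137 + 115 + 98 = 1616
—
[gpu_sum: queue in ('gpu', 'batch') and state = 'running']
job_id=40: ✗
job_id=41: ✗
job_id=42: ✗
job_id=43: ✓ → 217
job_id=44: ✗
job_id=45: ✗
job_id=46: ✗
job_id=47: ✗
job_id=48: ✗
job_id=49: ✗
gpu_sum = 217
—
[killed_sum: state in ('killed', 'running', 'failed')]
job_id=40: ✗
job_id=41: ✓ → 138
job_id=42: ✓ → 235
job_id=43: ✓ → 217
job_id=44: ✗
job_id=45: ✓ → 118
job_id=46: ✗
job_id=47: ✓ → 137
job_id=48: ✓ → 115
job_id=49: ✗
killed_sum = 138 + 235 + 217 + 118 + 137 + 115 = 960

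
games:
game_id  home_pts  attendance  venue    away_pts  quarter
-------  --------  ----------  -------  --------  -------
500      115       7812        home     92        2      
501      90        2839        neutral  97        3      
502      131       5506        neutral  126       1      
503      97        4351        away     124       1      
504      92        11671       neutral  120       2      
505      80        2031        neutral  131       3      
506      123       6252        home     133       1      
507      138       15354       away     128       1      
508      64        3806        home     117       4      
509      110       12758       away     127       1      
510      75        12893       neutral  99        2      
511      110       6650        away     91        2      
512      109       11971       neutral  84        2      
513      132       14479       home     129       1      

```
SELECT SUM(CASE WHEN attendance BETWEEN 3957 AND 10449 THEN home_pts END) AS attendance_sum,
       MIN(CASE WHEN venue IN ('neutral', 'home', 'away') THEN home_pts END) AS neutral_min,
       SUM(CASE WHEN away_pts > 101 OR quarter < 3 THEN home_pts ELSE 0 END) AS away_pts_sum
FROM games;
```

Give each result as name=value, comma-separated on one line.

[attendance_sum: attendance BETWEEN 3957 AND 10449]
game_id=500: ✓ → 115
game_id=501: ✗
game_id=502: ✓ → 131
game_id=503: ✓ → 97
game_id=504: ✗
game_id=505: ✗
game_id=506: ✓ → 123
game_id=507: ✗
game_id=508: ✗
game_id=509: ✗
game_id=510: ✗
game_id=511: ✓ → 110
game_id=512: ✗
game_id=513: ✗
attendance_sum = 115 + 131 + 97 + 123 + 110 = 576
—
[neutral_min: venue IN ('neutral', 'home', 'away')]
game_id=500: ✓ → 115
game_id=501: ✓ → 90
game_id=502: ✓ → 131
game_id=503: ✓ → 97
game_id=504: ✓ → 92
game_id=505: ✓ → 80
game_id=506: ✓ → 123
game_id=507: ✓ → 138
game_id=508: ✓ → 64
game_id=509: ✓ → 110
game_id=510: ✓ → 75
game_id=511: ✓ → 110
game_id=512: ✓ → 109
game_id=513: ✓ → 132
neutral_min = MIN(115, 90, 131, 97, 92, 80, 123, 138, 64, 110, 75, 110, 109, 132) = 64
—
[away_pts_sum: away_pts > 101 OR quarter < 3]
game_id=500: ✓ → 115
game_id=501: ✗
game_id=502: ✓ → 131
game_id=503: ✓ → 97
game_id=504: ✓ → 92
game_id=505: ✓ → 80
game_id=506: ✓ → 123
game_id=507: ✓ → 138
game_id=508: ✓ → 64
game_id=509: ✓ → 110
game_id=510: ✓ → 75
game_id=511: ✓ → 110
game_id=512: ✓ → 109
game_id=513: ✓ → 132
away_pts_sum = 115 + 131 + 97 + 92 + 80 + 123 + 138 + 64 + 110 + 75 + 110 + 109 + 132 = 1376

attendance_sum=576, neutral_min=64, away_pts_sum=1376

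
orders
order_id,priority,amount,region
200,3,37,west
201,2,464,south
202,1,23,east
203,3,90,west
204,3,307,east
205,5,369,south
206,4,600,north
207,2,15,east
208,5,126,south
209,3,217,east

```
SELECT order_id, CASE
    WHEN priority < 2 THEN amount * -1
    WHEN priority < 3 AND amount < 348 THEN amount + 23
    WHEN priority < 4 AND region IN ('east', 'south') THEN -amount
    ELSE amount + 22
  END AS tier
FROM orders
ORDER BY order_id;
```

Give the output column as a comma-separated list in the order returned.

order_id=200: ELSE → 59
order_id=201: priority < 4 AND region IN ('east', 'south') → -464
order_id=202: priority < 2 → -23
order_id=203: ELSE → 112
order_id=204: priority < 4 AND region IN ('east', 'south') → -307
order_id=205: ELSE → 391
order_id=206: ELSE → 622
order_id=207: priority < 3 AND amount < 348 → 38
order_id=208: ELSE → 148
order_id=209: priority < 4 AND region IN ('east', 'south') → -217

59, -464, -23, 112, -307, 391, 622, 38, 148, -217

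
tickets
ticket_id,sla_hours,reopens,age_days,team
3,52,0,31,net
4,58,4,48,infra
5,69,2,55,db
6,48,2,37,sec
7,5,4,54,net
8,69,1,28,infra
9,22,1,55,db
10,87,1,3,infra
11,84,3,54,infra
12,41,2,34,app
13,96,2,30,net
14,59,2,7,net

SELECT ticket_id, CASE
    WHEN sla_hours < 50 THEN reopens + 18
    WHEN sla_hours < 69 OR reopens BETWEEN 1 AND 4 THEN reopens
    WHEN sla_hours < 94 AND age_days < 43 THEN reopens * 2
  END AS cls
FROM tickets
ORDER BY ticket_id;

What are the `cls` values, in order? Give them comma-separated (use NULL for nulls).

ticket_id=3: sla_hours < 69 OR reopens BETWEEN 1 AND 4 → 0
ticket_id=4: sla_hours < 69 OR reopens BETWEEN 1 AND 4 → 4
ticket_id=5: sla_hours < 69 OR reopens BETWEEN 1 AND 4 → 2
ticket_id=6: sla_hours < 50 → 20
ticket_id=7: sla_hours < 50 → 22
ticket_id=8: sla_hours < 69 OR reopens BETWEEN 1 AND 4 → 1
ticket_id=9: sla_hours < 50 → 19
ticket_id=10: sla_hours < 69 OR reopens BETWEEN 1 AND 4 → 1
ticket_id=11: sla_hours < 69 OR reopens BETWEEN 1 AND 4 → 3
ticket_id=12: sla_hours < 50 → 20
ticket_id=13: sla_hours < 69 OR reopens BETWEEN 1 AND 4 → 2
ticket_id=14: sla_hours < 69 OR reopens BETWEEN 1 AND 4 → 2

0, 4, 2, 20, 22, 1, 19, 1, 3, 20, 2, 2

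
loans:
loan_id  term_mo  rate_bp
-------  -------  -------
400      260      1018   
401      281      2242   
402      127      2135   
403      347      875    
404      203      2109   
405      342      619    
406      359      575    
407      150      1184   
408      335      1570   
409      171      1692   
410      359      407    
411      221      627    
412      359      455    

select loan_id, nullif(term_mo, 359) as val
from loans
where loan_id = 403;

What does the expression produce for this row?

347

loan_id = 403: term_mo=347, rate_bp=875.
term_mo=347 vs 359: differ → 347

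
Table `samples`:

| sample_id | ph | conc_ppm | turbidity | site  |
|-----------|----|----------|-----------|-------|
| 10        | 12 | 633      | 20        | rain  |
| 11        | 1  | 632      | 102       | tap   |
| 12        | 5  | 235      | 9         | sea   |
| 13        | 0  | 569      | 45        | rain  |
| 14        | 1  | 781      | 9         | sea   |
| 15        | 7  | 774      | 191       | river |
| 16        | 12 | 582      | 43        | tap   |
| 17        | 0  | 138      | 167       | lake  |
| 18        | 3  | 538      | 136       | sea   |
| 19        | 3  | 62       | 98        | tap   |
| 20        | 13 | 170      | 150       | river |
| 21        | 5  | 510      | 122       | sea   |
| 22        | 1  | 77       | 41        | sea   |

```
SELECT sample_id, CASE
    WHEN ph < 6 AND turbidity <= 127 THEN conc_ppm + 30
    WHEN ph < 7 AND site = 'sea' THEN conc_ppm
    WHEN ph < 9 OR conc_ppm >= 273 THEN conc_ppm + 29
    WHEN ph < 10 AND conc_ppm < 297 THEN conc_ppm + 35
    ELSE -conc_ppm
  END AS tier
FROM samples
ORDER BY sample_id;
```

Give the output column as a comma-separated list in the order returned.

662, 662, 265, 599, 811, 803, 611, 167, 538, 92, -170, 540, 107

sample_id=10: ph < 9 OR conc_ppm >= 273 → 662
sample_id=11: ph < 6 AND turbidity <= 127 → 662
sample_id=12: ph < 6 AND turbidity <= 127 → 265
sample_id=13: ph < 6 AND turbidity <= 127 → 599
sample_id=14: ph < 6 AND turbidity <= 127 → 811
sample_id=15: ph < 9 OR conc_ppm >= 273 → 803
sample_id=16: ph < 9 OR conc_ppm >= 273 → 611
sample_id=17: ph < 9 OR conc_ppm >= 273 → 167
sample_id=18: ph < 7 AND site = 'sea' → 538
sample_id=19: ph < 6 AND turbidity <= 127 → 92
sample_id=20: ELSE → -170
sample_id=21: ph < 6 AND turbidity <= 127 → 540
sample_id=22: ph < 6 AND turbidity <= 127 → 107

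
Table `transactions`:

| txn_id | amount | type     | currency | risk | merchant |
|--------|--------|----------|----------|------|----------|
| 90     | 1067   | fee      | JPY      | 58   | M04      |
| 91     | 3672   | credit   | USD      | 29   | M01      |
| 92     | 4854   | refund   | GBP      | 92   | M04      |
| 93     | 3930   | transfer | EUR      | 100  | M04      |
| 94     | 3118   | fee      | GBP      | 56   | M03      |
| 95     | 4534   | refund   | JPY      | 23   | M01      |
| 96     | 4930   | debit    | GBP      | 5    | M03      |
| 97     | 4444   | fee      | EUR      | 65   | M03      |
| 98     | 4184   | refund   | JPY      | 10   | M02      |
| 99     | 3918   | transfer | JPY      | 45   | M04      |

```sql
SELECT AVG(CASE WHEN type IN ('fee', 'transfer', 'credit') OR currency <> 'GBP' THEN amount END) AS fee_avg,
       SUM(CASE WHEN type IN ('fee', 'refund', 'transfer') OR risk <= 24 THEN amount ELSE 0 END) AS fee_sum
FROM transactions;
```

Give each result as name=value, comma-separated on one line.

fee_avg=3608.375, fee_sum=34979

[fee_avg: type IN ('fee', 'transfer', 'credit') OR currency <> 'GBP']
txn_id=90: ✓ → 1067
txn_id=91: ✓ → 3672
txn_id=92: ✗
txn_id=93: ✓ → 3930
txn_id=94: ✓ → 3118
txn_id=95: ✓ → 4534
txn_id=96: ✗
txn_id=97: ✓ → 4444
txn_id=98: ✓ → 4184
txn_id=99: ✓ → 3918
fee_avg = (1067 + 3672 + 3930 + 3118 + 4534 + 4444 + 4184 + 3918) / 8 = 3608.375
—
[fee_sum: type IN ('fee', 'refund', 'transfer') OR risk <= 24]
txn_id=90: ✓ → 1067
txn_id=91: ✗
txn_id=92: ✓ → 4854
txn_id=93: ✓ → 3930
txn_id=94: ✓ → 3118
txn_id=95: ✓ → 4534
txn_id=96: ✓ → 4930
txn_id=97: ✓ → 4444
txn_id=98: ✓ → 4184
txn_id=99: ✓ → 3918
fee_sum = 1067 + 4854 + 3930 + 3118 + 4534 + 4930 + 4444 + 4184 + 3918 = 34979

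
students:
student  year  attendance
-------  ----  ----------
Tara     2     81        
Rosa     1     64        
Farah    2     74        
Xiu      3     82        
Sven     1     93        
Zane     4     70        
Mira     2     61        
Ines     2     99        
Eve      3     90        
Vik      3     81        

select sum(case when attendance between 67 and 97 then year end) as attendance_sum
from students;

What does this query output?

student=Tara: ✓ → 2
student=Rosa: ✗
student=Farah: ✓ → 2
student=Xiu: ✓ → 3
student=Sven: ✓ → 1
student=Zane: ✓ → 4
student=Mira: ✗
student=Ines: ✗
student=Eve: ✓ → 3
student=Vik: ✓ → 3
attendance_sum = 2 + 2 + 3 + 1 + 4 + 3 + 3 = 18

18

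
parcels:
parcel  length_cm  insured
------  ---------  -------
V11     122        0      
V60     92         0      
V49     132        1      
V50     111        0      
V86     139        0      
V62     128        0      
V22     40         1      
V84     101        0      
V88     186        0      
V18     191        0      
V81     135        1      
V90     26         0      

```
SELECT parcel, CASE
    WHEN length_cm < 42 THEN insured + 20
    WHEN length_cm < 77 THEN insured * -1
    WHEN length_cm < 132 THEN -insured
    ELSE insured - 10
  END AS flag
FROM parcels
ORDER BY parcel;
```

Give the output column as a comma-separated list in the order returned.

0, -10, 21, -9, 0, 0, 0, -9, 0, -10, -10, 20

parcel=V11: length_cm < 132 → 0
parcel=V18: ELSE → -10
parcel=V22: length_cm < 42 → 21
parcel=V49: ELSE → -9
parcel=V50: length_cm < 132 → 0
parcel=V60: length_cm < 132 → 0
parcel=V62: length_cm < 132 → 0
parcel=V81: ELSE → -9
parcel=V84: length_cm < 132 → 0
parcel=V86: ELSE → -10
parcel=V88: ELSE → -10
parcel=V90: length_cm < 42 → 20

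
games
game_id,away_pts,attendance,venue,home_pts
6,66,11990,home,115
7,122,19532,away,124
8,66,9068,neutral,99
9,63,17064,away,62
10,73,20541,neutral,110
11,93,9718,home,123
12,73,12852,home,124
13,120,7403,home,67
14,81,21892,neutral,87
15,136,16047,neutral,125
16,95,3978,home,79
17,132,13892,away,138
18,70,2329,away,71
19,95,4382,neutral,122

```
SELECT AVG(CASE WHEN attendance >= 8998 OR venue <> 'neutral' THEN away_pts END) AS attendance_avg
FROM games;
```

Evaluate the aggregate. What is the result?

91.5384615385

game_id=6: ✓ → 66
game_id=7: ✓ → 122
game_id=8: ✓ → 66
game_id=9: ✓ → 63
game_id=10: ✓ → 73
game_id=11: ✓ → 93
game_id=12: ✓ → 73
game_id=13: ✓ → 120
game_id=14: ✓ → 81
game_id=15: ✓ → 136
game_id=16: ✓ → 95
game_id=17: ✓ → 132
game_id=18: ✓ → 70
game_id=19: ✗
attendance_avg = (66 + 122 + 66 + 63 + 73 + 93 + 73 + 120 + 81 + 136 + 95 + 132 + 70) / 13 = 91.5384615385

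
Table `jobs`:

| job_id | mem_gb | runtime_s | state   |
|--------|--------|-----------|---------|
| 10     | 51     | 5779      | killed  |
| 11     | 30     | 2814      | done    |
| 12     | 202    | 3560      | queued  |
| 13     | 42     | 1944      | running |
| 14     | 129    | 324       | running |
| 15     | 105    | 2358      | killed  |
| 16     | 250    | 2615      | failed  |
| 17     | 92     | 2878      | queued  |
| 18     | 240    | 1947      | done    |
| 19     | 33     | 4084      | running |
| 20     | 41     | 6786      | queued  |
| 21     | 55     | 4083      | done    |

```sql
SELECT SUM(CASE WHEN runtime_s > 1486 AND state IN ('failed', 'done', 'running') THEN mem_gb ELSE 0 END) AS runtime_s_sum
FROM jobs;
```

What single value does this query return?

650

job_id=10: ✗
job_id=11: ✓ → 30
job_id=12: ✗
job_id=13: ✓ → 42
job_id=14: ✗
job_id=15: ✗
job_id=16: ✓ → 250
job_id=17: ✗
job_id=18: ✓ → 240
job_id=19: ✓ → 33
job_id=20: ✗
job_id=21: ✓ → 55
runtime_s_sum = 30 + 42 + 250 + 240 + 33 + 55 = 650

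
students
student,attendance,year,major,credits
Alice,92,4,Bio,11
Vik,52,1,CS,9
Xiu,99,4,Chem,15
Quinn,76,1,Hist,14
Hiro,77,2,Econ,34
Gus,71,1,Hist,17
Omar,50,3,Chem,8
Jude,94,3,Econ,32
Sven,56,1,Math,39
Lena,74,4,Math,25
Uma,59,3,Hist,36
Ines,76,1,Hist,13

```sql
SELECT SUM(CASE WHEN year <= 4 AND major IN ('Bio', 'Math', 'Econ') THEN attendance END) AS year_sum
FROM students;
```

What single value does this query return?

393

student=Alice: ✓ → 92
student=Vik: ✗
student=Xiu: ✗
student=Quinn: ✗
student=Hiro: ✓ → 77
student=Gus: ✗
student=Omar: ✗
student=Jude: ✓ → 94
student=Sven: ✓ → 56
student=Lena: ✓ → 74
student=Uma: ✗
student=Ines: ✗
year_sum = 92 + 77 + 94 + 56 + 74 = 393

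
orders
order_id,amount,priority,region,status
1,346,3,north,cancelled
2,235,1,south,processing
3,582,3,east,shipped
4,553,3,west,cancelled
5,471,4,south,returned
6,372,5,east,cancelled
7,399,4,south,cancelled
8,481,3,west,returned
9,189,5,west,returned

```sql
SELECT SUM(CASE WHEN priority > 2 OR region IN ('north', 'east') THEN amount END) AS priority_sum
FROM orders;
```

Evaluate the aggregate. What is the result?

3393

order_id=1: ✓ → 346
order_id=2: ✗
order_id=3: ✓ → 582
order_id=4: ✓ → 553
order_id=5: ✓ → 471
order_id=6: ✓ → 372
order_id=7: ✓ → 399
order_id=8: ✓ → 481
order_id=9: ✓ → 189
priority_sum = 346 + 582 + 553 + 471 + 372 + 399 + 481 + 189 = 3393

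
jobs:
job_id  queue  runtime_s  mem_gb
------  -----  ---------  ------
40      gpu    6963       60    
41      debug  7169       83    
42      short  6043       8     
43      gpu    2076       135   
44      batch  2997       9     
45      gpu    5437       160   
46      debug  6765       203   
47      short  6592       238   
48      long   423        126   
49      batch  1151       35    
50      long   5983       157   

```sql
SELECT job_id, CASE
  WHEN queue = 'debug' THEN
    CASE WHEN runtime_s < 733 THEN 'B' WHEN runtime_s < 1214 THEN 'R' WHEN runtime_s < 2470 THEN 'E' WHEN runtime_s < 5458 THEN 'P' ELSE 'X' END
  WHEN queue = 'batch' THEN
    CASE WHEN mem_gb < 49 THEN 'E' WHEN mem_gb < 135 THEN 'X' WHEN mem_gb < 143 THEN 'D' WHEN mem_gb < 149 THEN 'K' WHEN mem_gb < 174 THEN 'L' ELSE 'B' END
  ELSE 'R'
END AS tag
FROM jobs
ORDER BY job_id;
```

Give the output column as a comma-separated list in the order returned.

job_id=40: queue='gpu' → outer ELSE → R
job_id=41: queue='debug' → inner[ELSE] → X
job_id=42: queue='short' → outer ELSE → R
job_id=43: queue='gpu' → outer ELSE → R
job_id=44: queue='batch' → inner[mem_gb < 49] → E
job_id=45: queue='gpu' → outer ELSE → R
job_id=46: queue='debug' → inner[ELSE] → X
job_id=47: queue='short' → outer ELSE → R
job_id=48: queue='long' → outer ELSE → R
job_id=49: queue='batch' → inner[mem_gb < 49] → E
job_id=50: queue='long' → outer ELSE → R

R, X, R, R, E, R, X, R, R, E, R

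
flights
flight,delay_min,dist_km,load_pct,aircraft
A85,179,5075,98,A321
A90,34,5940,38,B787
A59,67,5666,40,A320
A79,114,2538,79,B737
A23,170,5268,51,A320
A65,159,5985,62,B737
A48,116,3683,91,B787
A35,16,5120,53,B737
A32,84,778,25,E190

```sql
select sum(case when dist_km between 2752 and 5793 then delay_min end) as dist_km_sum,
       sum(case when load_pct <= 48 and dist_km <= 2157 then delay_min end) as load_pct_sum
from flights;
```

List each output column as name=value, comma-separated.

[dist_km_sum: dist_km between 2752 and 5793]
flight=A85: ✓ → 179
flight=A90: ✗
flight=A59: ✓ → 67
flight=A79: ✗
flight=A23: ✓ → 170
flight=A65: ✗
flight=A48: ✓ → 116
flight=A35: ✓ → 16
flight=A32: ✗
dist_km_sum = 179 + 67 + 170 + 116 + 16 = 548
—
[load_pct_sum: load_pct <= 48 and dist_km <= 2157]
flight=A85: ✗
flight=A90: ✗
flight=A59: ✗
flight=A79: ✗
flight=A23: ✗
flight=A65: ✗
flight=A48: ✗
flight=A35: ✗
flight=A32: ✓ → 84
load_pct_sum = 84

dist_km_sum=548, load_pct_sum=84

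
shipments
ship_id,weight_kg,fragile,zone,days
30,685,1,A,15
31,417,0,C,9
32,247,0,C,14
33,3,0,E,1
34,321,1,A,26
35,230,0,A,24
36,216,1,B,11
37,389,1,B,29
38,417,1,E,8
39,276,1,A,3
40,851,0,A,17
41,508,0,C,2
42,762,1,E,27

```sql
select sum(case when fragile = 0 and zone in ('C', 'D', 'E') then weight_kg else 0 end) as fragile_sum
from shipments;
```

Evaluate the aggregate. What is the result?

ship_id=30: ✗
ship_id=31: ✓ → 417
ship_id=32: ✓ → 247
ship_id=33: ✓ → 3
ship_id=34: ✗
ship_id=35: ✗
ship_id=36: ✗
ship_id=37: ✗
ship_id=38: ✗
ship_id=39: ✗
ship_id=40: ✗
ship_id=41: ✓ → 508
ship_id=42: ✗
fragile_sum = 417 + 247 + 3 + 508 = 1175

1175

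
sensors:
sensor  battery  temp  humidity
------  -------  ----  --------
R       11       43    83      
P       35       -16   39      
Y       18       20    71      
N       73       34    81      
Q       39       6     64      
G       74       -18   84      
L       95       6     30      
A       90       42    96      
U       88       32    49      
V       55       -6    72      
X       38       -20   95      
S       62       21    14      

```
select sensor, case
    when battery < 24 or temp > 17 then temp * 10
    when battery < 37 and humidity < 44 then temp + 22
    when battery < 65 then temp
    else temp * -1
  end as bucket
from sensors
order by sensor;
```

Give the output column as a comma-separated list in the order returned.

420, 18, -6, 340, 6, 6, 430, 210, 320, -6, -20, 200

sensor=A: battery < 24 or temp > 17 → 420
sensor=G: ELSE → 18
sensor=L: ELSE → -6
sensor=N: battery < 24 or temp > 17 → 340
sensor=P: battery < 37 and humidity < 44 → 6
sensor=Q: battery < 65 → 6
sensor=R: battery < 24 or temp > 17 → 430
sensor=S: battery < 24 or temp > 17 → 210
sensor=U: battery < 24 or temp > 17 → 320
sensor=V: battery < 65 → -6
sensor=X: battery < 65 → -20
sensor=Y: battery < 24 or temp > 17 → 200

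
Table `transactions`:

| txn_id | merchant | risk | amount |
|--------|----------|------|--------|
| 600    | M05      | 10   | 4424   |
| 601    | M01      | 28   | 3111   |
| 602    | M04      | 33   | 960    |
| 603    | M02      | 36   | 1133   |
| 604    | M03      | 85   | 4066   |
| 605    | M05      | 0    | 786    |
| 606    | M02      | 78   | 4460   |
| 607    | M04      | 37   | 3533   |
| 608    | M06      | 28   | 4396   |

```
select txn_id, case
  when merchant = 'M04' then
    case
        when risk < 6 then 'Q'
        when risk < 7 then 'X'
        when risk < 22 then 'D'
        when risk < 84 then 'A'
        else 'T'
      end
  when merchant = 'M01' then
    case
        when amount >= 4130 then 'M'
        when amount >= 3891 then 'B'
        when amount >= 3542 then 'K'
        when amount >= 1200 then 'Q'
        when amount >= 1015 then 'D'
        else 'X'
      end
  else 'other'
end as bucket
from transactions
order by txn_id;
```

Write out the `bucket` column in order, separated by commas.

other, Q, A, other, other, other, other, A, other

txn_id=600: merchant='M05' → outer ELSE → other
txn_id=601: merchant='M01' → inner[amount >= 1200] → Q
txn_id=602: merchant='M04' → inner[risk < 84] → A
txn_id=603: merchant='M02' → outer ELSE → other
txn_id=604: merchant='M03' → outer ELSE → other
txn_id=605: merchant='M05' → outer ELSE → other
txn_id=606: merchant='M02' → outer ELSE → other
txn_id=607: merchant='M04' → inner[risk < 84] → A
txn_id=608: merchant='M06' → outer ELSE → other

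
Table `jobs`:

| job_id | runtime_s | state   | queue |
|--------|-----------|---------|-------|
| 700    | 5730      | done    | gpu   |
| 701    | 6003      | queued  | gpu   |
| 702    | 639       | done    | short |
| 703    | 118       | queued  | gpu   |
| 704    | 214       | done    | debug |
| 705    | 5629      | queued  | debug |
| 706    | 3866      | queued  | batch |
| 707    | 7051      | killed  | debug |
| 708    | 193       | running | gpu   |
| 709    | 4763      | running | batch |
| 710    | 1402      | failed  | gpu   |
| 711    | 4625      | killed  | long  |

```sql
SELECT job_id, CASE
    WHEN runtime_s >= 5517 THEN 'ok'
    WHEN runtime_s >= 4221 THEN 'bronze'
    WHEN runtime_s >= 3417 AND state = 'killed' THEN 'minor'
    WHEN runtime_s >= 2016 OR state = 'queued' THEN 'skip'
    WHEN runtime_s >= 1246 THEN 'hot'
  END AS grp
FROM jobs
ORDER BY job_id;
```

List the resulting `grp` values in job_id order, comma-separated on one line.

job_id=700: runtime_s >= 5517 → ok
job_id=701: runtime_s >= 5517 → ok
job_id=702: (no match → NULL) → NULL
job_id=703: runtime_s >= 2016 OR state = 'queued' → skip
job_id=704: (no match → NULL) → NULL
job_id=705: runtime_s >= 5517 → ok
job_id=706: runtime_s >= 2016 OR state = 'queued' → skip
job_id=707: runtime_s >= 5517 → ok
job_id=708: (no match → NULL) → NULL
job_id=709: runtime_s >= 4221 → bronze
job_id=710: runtime_s >= 1246 → hot
job_id=711: runtime_s >= 4221 → bronze

ok, ok, NULL, skip, NULL, ok, skip, ok, NULL, bronze, hot, bronze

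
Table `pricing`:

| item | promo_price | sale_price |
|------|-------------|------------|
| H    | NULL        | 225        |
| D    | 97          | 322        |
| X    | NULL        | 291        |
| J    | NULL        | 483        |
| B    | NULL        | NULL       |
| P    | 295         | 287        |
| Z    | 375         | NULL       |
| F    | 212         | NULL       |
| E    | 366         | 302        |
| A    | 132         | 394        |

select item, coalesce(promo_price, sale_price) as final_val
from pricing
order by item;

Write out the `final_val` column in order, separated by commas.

132, NULL, 97, 366, 212, 225, 483, 295, 291, 375

item=A: promo_price=132 → 132
item=B: promo_price=NULL, sale_price=NULL (all NULL) → NULL
item=D: promo_price=97 → 97
item=E: promo_price=366 → 366
item=F: promo_price=212 → 212
item=H: promo_price=NULL, sale_price=225 → 225
item=J: promo_price=NULL, sale_price=483 → 483
item=P: promo_price=295 → 295
item=X: promo_price=NULL, sale_price=291 → 291
item=Z: promo_price=375 → 375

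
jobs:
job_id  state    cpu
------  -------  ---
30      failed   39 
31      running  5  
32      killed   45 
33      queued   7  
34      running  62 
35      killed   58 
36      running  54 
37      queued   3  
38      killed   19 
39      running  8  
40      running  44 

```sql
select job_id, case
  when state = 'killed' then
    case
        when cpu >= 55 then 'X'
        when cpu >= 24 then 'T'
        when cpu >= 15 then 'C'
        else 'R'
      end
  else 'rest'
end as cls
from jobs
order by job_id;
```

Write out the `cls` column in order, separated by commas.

job_id=30: state='failed' → outer ELSE → rest
job_id=31: state='running' → outer ELSE → rest
job_id=32: state='killed' → inner[cpu >= 24] → T
job_id=33: state='queued' → outer ELSE → rest
job_id=34: state='running' → outer ELSE → rest
job_id=35: state='killed' → inner[cpu >= 55] → X
job_id=36: state='running' → outer ELSE → rest
job_id=37: state='queued' → outer ELSE → rest
job_id=38: state='killed' → inner[cpu >= 15] → C
job_id=39: state='running' → outer ELSE → rest
job_id=40: state='running' → outer ELSE → rest

rest, rest, T, rest, rest, X, rest, rest, C, rest, rest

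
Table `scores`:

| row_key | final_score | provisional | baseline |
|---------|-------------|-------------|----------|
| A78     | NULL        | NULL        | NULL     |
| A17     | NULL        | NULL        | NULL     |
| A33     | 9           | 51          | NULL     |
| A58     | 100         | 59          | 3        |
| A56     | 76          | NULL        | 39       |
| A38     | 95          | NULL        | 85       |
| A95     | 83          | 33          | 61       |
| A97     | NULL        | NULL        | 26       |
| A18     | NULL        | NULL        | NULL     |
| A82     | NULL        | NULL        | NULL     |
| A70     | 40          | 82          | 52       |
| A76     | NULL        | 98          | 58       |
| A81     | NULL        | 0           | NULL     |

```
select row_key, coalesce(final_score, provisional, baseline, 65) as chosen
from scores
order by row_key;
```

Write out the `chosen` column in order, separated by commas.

row_key=A17: final_score=NULL, provisional=NULL, baseline=NULL, → literal 65 → 65
row_key=A18: final_score=NULL, provisional=NULL, baseline=NULL, → literal 65 → 65
row_key=A33: final_score=9 → 9
row_key=A38: final_score=95 → 95
row_key=A56: final_score=76 → 76
row_key=A58: final_score=100 → 100
row_key=A70: final_score=40 → 40
row_key=A76: final_score=NULL, provisional=98 → 98
row_key=A78: final_score=NULL, provisional=NULL, baseline=NULL, → literal 65 → 65
row_key=A81: final_score=NULL, provisional=0 → 0
row_key=A82: final_score=NULL, provisional=NULL, baseline=NULL, → literal 65 → 65
row_key=A95: final_score=83 → 83
row_key=A97: final_score=NULL, provisional=NULL, baseline=26 → 26

65, 65, 9, 95, 76, 100, 40, 98, 65, 0, 65, 83, 26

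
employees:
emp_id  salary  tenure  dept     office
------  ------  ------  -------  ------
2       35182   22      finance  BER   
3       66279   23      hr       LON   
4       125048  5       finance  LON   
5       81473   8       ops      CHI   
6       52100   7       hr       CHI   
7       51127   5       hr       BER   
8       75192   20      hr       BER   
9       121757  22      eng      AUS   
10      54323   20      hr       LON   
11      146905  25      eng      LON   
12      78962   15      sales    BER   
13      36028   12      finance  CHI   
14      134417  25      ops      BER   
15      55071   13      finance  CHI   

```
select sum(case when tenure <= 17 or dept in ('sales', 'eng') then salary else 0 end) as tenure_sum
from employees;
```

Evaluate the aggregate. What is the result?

748471

emp_id=2: ✗
emp_id=3: ✗
emp_id=4: ✓ → 125048
emp_id=5: ✓ → 81473
emp_id=6: ✓ → 52100
emp_id=7: ✓ → 51127
emp_id=8: ✗
emp_id=9: ✓ → 121757
emp_id=10: ✗
emp_id=11: ✓ → 146905
emp_id=12: ✓ → 78962
emp_id=13: ✓ → 36028
emp_id=14: ✗
emp_id=15: ✓ → 55071
tenure_sum = 125048 + 81473 + 52100 + 51127 + 121757 + 146905 + 78962 + 36028 + 55071 = 748471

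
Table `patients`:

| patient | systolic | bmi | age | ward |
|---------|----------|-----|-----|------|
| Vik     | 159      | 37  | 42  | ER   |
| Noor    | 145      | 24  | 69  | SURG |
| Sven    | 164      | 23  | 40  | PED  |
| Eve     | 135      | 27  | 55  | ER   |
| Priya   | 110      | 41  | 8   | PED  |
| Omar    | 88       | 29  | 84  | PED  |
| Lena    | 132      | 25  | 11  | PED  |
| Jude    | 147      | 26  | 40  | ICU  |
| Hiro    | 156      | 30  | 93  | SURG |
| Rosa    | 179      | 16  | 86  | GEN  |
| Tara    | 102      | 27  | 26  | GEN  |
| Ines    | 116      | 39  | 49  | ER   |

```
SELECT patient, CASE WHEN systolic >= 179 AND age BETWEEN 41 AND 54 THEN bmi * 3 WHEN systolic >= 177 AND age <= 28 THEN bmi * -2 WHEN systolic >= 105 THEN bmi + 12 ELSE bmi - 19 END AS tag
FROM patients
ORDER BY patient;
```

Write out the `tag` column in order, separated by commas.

39, 42, 51, 38, 37, 36, 10, 53, 28, 35, 8, 49

patient=Eve: systolic >= 105 → 39
patient=Hiro: systolic >= 105 → 42
patient=Ines: systolic >= 105 → 51
patient=Jude: systolic >= 105 → 38
patient=Lena: systolic >= 105 → 37
patient=Noor: systolic >= 105 → 36
patient=Omar: ELSE → 10
patient=Priya: systolic >= 105 → 53
patient=Rosa: systolic >= 105 → 28
patient=Sven: systolic >= 105 → 35
patient=Tara: ELSE → 8
patient=Vik: systolic >= 105 → 49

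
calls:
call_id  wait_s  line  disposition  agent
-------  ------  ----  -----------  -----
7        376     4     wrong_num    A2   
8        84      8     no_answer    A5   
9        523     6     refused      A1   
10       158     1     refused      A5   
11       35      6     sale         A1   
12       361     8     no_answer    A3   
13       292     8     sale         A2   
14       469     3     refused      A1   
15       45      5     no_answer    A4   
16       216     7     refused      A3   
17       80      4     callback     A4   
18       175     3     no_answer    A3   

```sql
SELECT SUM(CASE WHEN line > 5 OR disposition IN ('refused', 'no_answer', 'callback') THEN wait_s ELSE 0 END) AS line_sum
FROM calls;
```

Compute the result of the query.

2438

call_id=7: ✗
call_id=8: ✓ → 84
call_id=9: ✓ → 523
call_id=10: ✓ → 158
call_id=11: ✓ → 35
call_id=12: ✓ → 361
call_id=13: ✓ → 292
call_id=14: ✓ → 469
call_id=15: ✓ → 45
call_id=16: ✓ → 216
call_id=17: ✓ → 80
call_id=18: ✓ → 175
line_sum = 84 + 523 + 158 + 35 + 361 + 292 + 469 + 45 + 216 + 80 + 175 = 2438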